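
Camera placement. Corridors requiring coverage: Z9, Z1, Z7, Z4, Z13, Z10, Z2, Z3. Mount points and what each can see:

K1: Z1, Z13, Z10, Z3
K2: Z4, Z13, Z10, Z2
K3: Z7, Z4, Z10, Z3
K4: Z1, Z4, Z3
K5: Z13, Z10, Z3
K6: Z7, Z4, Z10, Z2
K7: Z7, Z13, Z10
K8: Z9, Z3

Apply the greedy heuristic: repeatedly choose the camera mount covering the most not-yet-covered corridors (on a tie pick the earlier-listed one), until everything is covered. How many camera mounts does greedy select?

3

Pick 1: K1 covers 4 new corridors (Z1, Z13, Z10, Z3).
Pick 2: K6 covers 3 new corridors (Z7, Z4, Z2).
Pick 3: K8 covers 1 new corridors (Z9).
Greedy uses 3 camera mounts.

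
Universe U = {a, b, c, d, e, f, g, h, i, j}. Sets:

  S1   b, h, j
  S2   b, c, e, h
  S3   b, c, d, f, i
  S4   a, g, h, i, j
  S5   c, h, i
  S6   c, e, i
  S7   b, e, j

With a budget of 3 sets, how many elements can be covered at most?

10

Choosing S2, S3, S4 covers {a, b, c, d, e, f, g, h, i, j} — 10 elements.
That is all 10 elements.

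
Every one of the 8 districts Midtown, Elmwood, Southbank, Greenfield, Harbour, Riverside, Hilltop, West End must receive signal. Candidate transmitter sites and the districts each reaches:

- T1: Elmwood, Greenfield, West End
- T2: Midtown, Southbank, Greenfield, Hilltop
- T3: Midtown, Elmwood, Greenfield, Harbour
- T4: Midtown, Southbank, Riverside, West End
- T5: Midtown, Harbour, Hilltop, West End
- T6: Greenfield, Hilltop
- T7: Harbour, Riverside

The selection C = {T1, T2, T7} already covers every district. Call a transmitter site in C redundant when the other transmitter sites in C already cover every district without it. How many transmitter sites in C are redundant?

Drop T1: Elmwood, West End uncovered — not redundant.
Drop T2: Midtown, Southbank, Hilltop uncovered — not redundant.
Drop T7: Harbour, Riverside uncovered — not redundant.
None of the transmitter sites in C is redundant.

0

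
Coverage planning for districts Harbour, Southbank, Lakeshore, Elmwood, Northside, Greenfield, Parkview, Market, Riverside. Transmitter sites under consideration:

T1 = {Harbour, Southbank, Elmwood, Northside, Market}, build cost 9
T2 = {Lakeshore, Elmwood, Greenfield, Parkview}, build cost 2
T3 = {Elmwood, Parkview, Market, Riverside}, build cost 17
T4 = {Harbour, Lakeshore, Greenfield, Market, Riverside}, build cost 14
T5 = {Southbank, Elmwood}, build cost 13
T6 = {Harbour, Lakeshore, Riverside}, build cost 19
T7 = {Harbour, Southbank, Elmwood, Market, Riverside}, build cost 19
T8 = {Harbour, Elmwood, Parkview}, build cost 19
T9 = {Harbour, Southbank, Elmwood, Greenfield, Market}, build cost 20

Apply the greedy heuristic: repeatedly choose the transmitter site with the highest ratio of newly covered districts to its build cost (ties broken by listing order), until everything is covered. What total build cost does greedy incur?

25

Pick 1: T2 adds 4 new (Lakeshore, Elmwood, Greenfield, Parkview) at build cost 2 (ratio 4/2).
Pick 2: T1 adds 4 new (Harbour, Southbank, Northside, Market) at build cost 9 (ratio 4/9).
Pick 3: T4 adds 1 new (Riverside) at build cost 14 (ratio 1/14).
Greedy total build cost: 2 + 9 + 14 = 25.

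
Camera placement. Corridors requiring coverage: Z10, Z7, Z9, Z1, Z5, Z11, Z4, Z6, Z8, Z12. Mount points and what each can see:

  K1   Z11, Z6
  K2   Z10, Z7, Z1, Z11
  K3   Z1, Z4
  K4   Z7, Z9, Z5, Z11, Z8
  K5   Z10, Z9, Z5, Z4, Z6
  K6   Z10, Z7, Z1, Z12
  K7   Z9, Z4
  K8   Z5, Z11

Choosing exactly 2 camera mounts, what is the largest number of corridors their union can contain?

8

Choosing K2, K5 covers {Z10, Z7, Z9, Z1, Z5, Z11, Z4, Z6} — 8 corridors.
No choice of 2 camera mounts does better; here Z8, Z12 are left uncovered.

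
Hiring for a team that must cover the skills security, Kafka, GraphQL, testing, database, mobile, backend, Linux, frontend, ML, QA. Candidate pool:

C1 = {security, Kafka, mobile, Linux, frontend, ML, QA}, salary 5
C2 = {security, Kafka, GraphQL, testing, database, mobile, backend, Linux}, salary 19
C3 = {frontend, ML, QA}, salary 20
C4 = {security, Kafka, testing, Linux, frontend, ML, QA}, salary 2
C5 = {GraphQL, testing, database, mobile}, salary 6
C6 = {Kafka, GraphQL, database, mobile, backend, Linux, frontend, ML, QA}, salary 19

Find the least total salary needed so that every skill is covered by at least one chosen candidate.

21

C2, C4 cover every skill at salary 19 + 2 = 21.
Any cover uses at least 2 candidates; among all covering selections none totals below 21.
Greedy by coverage-per-salary would pick C4, C5, C2 for 27 — worse than the optimum 21.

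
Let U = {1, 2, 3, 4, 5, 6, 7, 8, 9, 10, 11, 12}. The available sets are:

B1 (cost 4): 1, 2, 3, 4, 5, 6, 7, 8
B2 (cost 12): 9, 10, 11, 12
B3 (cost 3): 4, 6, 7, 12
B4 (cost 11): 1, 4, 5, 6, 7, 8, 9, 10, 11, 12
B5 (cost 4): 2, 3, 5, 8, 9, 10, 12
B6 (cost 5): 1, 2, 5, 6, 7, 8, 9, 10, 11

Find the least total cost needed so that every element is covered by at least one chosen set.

B1, B3, B6 cover every element at cost 4 + 3 + 5 = 12.
Any cover uses at least 2 sets; among all covering selections none totals below 12.

12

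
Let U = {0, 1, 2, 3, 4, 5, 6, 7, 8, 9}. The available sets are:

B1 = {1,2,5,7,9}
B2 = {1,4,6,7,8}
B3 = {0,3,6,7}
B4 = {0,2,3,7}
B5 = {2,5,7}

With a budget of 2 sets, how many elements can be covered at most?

8

Choosing B1, B2 covers {1, 2, 4, 5, 6, 7, 8, 9} — 8 elements.
No choice of 2 sets does better; here 0, 3 are left uncovered.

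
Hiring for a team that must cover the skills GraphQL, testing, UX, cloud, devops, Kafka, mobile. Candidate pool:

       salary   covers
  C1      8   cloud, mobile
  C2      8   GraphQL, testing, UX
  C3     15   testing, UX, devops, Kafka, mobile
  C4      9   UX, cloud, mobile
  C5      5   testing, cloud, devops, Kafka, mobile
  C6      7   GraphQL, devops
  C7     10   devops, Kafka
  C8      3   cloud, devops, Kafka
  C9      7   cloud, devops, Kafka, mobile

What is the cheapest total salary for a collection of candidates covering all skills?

13

C2, C5 cover every skill at salary 8 + 5 = 13.
Any cover uses at least 2 candidates; among all covering selections none totals below 13.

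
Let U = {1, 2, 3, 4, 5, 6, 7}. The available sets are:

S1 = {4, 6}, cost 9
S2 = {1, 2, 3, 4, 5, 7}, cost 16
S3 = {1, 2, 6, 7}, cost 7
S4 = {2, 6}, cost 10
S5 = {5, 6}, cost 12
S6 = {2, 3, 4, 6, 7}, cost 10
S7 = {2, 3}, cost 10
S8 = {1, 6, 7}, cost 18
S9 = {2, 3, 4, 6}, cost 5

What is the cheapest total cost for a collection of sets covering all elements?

S2, S9 cover every element at cost 16 + 5 = 21.
Any cover uses at least 2 sets; among all covering selections none totals below 21.
Greedy by coverage-per-cost would pick S9, S3, S5 for 24 — worse than the optimum 21.

21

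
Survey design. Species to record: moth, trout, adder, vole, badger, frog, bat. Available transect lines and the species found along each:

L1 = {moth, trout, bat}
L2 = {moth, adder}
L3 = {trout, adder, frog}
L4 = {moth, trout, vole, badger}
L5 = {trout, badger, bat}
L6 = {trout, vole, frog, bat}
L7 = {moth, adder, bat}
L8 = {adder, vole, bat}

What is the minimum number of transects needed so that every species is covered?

L1, L3, L4 together cover {moth, trout, adder, vole, badger, frog, bat} — every species.
No 2 of the 8 transects cover everything (all 28 pairs fall short), so 3 is minimum.

3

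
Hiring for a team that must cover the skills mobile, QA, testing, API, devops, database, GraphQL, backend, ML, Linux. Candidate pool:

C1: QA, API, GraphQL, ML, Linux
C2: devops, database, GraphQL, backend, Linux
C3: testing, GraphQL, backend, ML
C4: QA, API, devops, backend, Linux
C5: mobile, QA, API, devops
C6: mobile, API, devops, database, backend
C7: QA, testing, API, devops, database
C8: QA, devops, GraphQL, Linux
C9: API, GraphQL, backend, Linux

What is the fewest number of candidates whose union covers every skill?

C1, C3, C6 together cover {mobile, QA, testing, API, devops, database, GraphQL, backend, ML, Linux} — every skill.
No 2 of the 9 candidates cover everything (all 36 pairs fall short), so 3 is minimum.

3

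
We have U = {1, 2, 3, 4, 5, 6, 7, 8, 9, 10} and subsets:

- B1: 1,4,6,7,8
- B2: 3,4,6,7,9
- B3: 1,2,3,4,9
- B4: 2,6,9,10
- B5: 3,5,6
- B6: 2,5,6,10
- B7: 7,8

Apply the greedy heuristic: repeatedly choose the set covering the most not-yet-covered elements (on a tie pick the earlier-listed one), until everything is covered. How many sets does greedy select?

Pick 1: B1 covers 5 new elements (1, 4, 6, 7, 8).
Pick 2: B3 covers 3 new elements (2, 3, 9).
Pick 3: B6 covers 2 new elements (5, 10).
Greedy uses 3 sets.

3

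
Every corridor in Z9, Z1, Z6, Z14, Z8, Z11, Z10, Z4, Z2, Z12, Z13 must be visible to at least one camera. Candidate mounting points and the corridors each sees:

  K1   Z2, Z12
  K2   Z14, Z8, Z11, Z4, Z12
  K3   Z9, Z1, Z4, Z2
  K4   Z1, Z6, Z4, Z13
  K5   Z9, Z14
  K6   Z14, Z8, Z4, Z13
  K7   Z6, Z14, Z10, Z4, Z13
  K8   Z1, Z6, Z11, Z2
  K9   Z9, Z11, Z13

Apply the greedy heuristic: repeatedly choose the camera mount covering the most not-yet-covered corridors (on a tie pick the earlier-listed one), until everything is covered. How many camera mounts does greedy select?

Pick 1: K2 covers 5 new corridors (Z14, Z8, Z11, Z4, Z12).
Pick 2: K3 covers 3 new corridors (Z9, Z1, Z2).
Pick 3: K7 covers 3 new corridors (Z6, Z10, Z13).
Greedy uses 3 camera mounts.

3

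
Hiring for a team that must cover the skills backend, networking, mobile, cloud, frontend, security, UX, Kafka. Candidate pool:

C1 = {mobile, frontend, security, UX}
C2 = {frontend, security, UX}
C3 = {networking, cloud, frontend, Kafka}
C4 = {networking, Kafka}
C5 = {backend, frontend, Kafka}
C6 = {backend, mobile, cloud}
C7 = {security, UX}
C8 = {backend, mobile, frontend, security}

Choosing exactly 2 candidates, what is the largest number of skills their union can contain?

Choosing C1, C3 covers {networking, mobile, cloud, frontend, security, UX, Kafka} — 7 skills.
No choice of 2 candidates does better; here backend is left uncovered.

7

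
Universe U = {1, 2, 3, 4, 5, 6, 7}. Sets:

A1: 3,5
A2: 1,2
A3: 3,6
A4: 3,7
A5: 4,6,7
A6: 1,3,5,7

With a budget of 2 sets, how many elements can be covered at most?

Choosing A5, A6 covers {1, 3, 4, 5, 6, 7} — 6 elements.
No choice of 2 sets does better; here 2 is left uncovered.

6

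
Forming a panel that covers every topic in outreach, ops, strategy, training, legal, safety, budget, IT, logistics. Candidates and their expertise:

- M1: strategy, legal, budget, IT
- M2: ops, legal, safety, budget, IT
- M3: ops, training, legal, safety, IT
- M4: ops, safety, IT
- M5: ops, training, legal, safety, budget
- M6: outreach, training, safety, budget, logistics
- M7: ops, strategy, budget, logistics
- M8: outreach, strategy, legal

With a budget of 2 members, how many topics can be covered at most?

8

Choosing M1, M6 covers {outreach, strategy, training, legal, safety, budget, IT, logistics} — 8 topics.
No choice of 2 members does better; here ops is left uncovered.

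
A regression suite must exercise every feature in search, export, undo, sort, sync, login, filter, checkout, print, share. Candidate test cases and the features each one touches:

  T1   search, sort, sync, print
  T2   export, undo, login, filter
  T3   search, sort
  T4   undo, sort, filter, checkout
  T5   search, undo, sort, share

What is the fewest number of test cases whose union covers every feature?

T1, T2, T4, T5 together cover {search, export, undo, sort, sync, login, filter, checkout, print, share} — every feature.
No 3 of the 5 test cases cover everything (all 10 triples fall short), so 4 is minimum.

4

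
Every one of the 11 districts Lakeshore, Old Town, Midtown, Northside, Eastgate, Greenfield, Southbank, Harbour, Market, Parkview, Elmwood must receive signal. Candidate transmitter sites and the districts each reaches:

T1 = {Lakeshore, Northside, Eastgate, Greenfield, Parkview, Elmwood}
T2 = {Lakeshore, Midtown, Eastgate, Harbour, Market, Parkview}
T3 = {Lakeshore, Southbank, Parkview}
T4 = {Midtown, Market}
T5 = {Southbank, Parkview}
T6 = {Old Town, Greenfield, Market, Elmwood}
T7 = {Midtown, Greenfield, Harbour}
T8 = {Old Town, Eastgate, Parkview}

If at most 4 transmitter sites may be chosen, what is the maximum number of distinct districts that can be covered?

11

Choosing T1, T2, T3, T6 covers {Lakeshore, Old Town, Midtown, Northside, Eastgate, Greenfield, Southbank, Harbour, Market, Parkview, Elmwood} — 11 districts.
That is all 11 districts.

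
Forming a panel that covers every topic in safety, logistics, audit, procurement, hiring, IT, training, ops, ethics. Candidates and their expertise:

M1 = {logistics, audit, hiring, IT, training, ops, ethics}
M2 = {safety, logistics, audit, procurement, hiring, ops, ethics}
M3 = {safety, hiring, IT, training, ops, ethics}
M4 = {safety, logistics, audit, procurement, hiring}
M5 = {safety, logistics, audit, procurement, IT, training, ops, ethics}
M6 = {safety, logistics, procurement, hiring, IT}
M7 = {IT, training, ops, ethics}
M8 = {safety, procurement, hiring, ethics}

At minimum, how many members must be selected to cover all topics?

2

M1, M2 together cover {safety, logistics, audit, procurement, hiring, IT, training, ops, ethics} — every topic.
No single member contains all 9 topics, so 2 is optimal.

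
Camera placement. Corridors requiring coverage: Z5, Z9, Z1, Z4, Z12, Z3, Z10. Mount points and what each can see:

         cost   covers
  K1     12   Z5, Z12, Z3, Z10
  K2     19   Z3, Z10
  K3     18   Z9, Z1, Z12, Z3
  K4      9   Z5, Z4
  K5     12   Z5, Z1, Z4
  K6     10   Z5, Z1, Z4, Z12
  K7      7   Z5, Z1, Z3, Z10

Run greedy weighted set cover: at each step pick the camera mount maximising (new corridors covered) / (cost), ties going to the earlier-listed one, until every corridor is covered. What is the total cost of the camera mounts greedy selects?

35

Pick 1: K7 adds 4 new (Z5, Z1, Z3, Z10) at cost 7 (ratio 4/7).
Pick 2: K6 adds 2 new (Z4, Z12) at cost 10 (ratio 2/10).
Pick 3: K3 adds 1 new (Z9) at cost 18 (ratio 1/18).
Greedy total cost: 7 + 10 + 18 = 35. (The true optimum is 34, so greedy overshoots here.)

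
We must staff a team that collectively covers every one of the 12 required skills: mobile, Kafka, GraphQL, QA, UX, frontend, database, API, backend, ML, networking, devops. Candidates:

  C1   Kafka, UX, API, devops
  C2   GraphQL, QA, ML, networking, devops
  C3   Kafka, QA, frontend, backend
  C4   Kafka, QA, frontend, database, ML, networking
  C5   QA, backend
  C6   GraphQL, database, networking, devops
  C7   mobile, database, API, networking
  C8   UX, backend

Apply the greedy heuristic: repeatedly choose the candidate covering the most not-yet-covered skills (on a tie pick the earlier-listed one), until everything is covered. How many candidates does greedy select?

5

Pick 1: C4 covers 6 new skills (Kafka, QA, frontend, database, ML, networking).
Pick 2: C1 covers 3 new skills (UX, API, devops).
Pick 3: C2 covers 1 new skills (GraphQL).
Pick 4: C3 covers 1 new skills (backend).
Pick 5: C7 covers 1 new skills (mobile).
Greedy uses 5 candidates. (The true minimum is 4.)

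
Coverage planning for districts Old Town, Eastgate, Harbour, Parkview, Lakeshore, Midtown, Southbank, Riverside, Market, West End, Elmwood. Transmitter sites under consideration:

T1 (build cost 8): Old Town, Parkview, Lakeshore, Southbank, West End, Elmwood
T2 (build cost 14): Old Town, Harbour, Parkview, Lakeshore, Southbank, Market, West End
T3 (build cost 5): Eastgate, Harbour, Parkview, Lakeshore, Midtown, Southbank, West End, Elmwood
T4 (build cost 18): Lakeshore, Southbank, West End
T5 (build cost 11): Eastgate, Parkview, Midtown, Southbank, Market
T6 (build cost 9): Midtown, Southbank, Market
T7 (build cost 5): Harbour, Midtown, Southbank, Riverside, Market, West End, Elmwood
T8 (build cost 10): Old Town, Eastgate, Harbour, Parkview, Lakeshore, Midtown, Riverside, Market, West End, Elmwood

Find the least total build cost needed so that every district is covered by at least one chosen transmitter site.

T3, T8 cover every district at build cost 5 + 10 = 15.
Any cover uses at least 2 transmitter sites; among all covering selections none totals below 15.
Greedy by coverage-per-build cost would pick T3, T7, T1 for 18 — worse than the optimum 15.

15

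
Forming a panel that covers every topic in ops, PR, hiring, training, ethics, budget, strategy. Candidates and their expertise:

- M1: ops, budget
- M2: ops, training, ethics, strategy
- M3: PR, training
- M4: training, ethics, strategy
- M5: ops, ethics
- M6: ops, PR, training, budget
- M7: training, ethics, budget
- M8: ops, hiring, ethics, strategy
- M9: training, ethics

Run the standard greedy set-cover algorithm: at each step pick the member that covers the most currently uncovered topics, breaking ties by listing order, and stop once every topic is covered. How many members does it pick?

3

Pick 1: M2 covers 4 new topics (ops, training, ethics, strategy).
Pick 2: M6 covers 2 new topics (PR, budget).
Pick 3: M8 covers 1 new topics (hiring).
Greedy uses 3 members. (The true minimum is 2.)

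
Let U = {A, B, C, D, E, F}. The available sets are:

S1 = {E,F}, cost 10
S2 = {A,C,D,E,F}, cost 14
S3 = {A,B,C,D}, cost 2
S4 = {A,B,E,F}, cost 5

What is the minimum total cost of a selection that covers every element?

7

S3, S4 cover every element at cost 2 + 5 = 7.
Any cover uses at least 2 sets; among all covering selections none totals below 7.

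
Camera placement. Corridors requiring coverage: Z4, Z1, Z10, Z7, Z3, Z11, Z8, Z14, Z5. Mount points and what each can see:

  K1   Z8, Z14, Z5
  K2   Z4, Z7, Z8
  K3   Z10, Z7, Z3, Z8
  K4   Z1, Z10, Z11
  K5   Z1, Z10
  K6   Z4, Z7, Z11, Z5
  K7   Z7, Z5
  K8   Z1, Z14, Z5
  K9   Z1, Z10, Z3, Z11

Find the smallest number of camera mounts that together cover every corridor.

K1, K2, K9 together cover {Z4, Z1, Z10, Z7, Z3, Z11, Z8, Z14, Z5} — every corridor.
No 2 of the 9 camera mounts cover everything (all 36 pairs fall short), so 3 is minimum.

3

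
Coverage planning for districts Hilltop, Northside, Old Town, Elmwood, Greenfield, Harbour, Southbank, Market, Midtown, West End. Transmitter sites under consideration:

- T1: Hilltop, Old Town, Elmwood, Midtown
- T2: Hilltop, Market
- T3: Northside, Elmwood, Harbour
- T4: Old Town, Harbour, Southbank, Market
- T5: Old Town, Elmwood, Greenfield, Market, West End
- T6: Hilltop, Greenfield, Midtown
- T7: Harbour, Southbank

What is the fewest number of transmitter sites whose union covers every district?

T1, T3, T4, T5 together cover {Hilltop, Northside, Old Town, Elmwood, Greenfield, Harbour, Southbank, Market, Midtown, West End} — every district.
No 3 of the 7 transmitter sites cover everything (all 35 triples fall short), so 4 is minimum.

4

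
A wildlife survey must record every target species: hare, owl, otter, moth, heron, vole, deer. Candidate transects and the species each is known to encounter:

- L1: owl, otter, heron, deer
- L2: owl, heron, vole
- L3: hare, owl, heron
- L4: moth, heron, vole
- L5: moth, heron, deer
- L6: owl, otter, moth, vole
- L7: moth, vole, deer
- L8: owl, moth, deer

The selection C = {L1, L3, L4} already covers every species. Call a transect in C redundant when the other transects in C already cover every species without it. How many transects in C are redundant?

Drop L1: otter, deer uncovered — not redundant.
Drop L3: hare uncovered — not redundant.
Drop L4: moth, vole uncovered — not redundant.
None of the transects in C is redundant.

0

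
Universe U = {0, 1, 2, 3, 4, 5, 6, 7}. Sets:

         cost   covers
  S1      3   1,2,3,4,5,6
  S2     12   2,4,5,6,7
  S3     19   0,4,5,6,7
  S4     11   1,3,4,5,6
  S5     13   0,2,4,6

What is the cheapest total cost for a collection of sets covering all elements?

S1, S3 cover every element at cost 3 + 19 = 22.
Any cover uses at least 2 sets; among all covering selections none totals below 22.

22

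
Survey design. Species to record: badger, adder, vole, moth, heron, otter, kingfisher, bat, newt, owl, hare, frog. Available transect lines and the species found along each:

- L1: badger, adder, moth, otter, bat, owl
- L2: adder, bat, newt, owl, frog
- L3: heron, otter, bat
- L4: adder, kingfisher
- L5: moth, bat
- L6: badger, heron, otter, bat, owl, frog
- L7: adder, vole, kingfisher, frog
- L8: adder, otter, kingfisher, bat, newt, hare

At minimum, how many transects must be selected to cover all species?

4

L1, L3, L7, L8 together cover {badger, adder, vole, moth, heron, otter, kingfisher, bat, newt, owl, hare, frog} — every species.
No 3 of the 8 transects cover everything (all 56 triples fall short), so 4 is minimum.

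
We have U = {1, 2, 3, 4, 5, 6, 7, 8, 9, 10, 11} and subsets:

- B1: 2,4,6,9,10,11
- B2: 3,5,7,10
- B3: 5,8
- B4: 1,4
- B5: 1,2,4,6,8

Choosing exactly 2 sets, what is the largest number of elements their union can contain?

9

Choosing B1, B2 covers {2, 3, 4, 5, 6, 7, 9, 10, 11} — 9 elements.
No choice of 2 sets does better; here 1, 8 are left uncovered.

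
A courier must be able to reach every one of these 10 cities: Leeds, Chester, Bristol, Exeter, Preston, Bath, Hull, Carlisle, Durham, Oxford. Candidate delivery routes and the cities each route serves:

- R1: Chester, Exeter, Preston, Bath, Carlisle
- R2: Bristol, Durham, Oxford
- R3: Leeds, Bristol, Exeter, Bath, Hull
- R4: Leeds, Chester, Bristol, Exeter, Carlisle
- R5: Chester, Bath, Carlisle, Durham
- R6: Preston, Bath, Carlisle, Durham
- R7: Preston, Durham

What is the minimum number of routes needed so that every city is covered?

3

R1, R2, R3 together cover {Leeds, Chester, Bristol, Exeter, Preston, Bath, Hull, Carlisle, Durham, Oxford} — every city.
No 2 of the 7 routes cover everything (all 21 pairs fall short), so 3 is minimum.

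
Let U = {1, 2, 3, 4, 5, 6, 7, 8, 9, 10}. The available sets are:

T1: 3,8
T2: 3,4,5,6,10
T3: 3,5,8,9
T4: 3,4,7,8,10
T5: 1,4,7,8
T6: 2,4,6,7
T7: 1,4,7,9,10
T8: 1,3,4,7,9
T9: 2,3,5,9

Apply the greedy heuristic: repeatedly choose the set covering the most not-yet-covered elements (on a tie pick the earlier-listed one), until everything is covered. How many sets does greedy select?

Pick 1: T2 covers 5 new elements (3, 4, 5, 6, 10).
Pick 2: T5 covers 3 new elements (1, 7, 8).
Pick 3: T9 covers 2 new elements (2, 9).
Greedy uses 3 sets.

3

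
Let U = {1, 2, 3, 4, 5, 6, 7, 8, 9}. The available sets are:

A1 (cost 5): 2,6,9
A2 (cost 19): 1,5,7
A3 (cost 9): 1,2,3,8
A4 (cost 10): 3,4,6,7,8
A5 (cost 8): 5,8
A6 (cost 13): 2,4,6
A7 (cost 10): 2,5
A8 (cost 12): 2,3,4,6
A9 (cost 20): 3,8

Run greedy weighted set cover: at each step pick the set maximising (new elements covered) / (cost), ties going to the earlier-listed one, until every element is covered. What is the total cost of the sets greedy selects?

Pick 1: A1 adds 3 new (2, 6, 9) at cost 5 (ratio 3/5).
Pick 2: A4 adds 4 new (3, 4, 7, 8) at cost 10 (ratio 4/10).
Pick 3: A5 adds 1 new (5) at cost 8 (ratio 1/8).
Pick 4: A3 adds 1 new (1) at cost 9 (ratio 1/9).
Greedy total cost: 5 + 10 + 8 + 9 = 32.

32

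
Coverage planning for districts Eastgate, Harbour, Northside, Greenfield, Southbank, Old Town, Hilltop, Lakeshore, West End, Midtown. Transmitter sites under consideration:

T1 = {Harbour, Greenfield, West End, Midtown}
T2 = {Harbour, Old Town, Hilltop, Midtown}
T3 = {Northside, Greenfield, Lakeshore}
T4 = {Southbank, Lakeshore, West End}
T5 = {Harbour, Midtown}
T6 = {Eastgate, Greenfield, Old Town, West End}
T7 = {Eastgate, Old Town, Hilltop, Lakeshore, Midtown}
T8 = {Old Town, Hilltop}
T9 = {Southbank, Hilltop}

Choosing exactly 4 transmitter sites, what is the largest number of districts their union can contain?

10

Choosing T1, T3, T4, T7 covers {Eastgate, Harbour, Northside, Greenfield, Southbank, Old Town, Hilltop, Lakeshore, West End, Midtown} — 10 districts.
That is all 10 districts.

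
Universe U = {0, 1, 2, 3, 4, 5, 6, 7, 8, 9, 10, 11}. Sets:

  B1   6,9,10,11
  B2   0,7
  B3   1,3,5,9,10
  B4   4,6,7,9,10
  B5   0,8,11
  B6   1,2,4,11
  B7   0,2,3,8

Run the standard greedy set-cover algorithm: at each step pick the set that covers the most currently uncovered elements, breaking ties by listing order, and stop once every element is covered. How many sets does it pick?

4

Pick 1: B3 covers 5 new elements (1, 3, 5, 9, 10).
Pick 2: B4 covers 3 new elements (4, 6, 7).
Pick 3: B5 covers 3 new elements (0, 8, 11).
Pick 4: B6 covers 1 new elements (2).
Greedy uses 4 sets.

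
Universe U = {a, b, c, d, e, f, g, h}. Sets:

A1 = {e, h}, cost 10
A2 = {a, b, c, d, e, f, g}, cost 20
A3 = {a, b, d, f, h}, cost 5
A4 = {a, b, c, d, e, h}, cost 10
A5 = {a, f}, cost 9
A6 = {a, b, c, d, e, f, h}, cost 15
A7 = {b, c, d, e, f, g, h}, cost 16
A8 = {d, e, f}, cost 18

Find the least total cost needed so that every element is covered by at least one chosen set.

21

A3, A7 cover every element at cost 5 + 16 = 21.
Any cover uses at least 2 sets; among all covering selections none totals below 21.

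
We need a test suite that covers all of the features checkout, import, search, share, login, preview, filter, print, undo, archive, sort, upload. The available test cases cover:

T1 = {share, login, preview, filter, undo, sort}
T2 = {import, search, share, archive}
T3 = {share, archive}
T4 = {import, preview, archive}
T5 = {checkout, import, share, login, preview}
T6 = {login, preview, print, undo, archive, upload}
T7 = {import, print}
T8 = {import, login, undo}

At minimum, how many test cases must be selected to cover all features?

T1, T2, T5, T6 together cover {checkout, import, search, share, login, preview, filter, print, undo, archive, sort, upload} — every feature.
No 3 of the 8 test cases cover everything (all 56 triples fall short), so 4 is minimum.

4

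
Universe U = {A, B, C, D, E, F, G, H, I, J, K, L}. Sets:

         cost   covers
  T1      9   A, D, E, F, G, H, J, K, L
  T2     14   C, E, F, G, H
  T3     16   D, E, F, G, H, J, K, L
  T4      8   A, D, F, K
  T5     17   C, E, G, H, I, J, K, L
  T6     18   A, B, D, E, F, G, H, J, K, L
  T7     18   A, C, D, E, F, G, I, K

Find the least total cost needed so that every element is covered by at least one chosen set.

35

T5, T6 cover every element at cost 17 + 18 = 35.
Any cover uses at least 2 sets; among all covering selections none totals below 35.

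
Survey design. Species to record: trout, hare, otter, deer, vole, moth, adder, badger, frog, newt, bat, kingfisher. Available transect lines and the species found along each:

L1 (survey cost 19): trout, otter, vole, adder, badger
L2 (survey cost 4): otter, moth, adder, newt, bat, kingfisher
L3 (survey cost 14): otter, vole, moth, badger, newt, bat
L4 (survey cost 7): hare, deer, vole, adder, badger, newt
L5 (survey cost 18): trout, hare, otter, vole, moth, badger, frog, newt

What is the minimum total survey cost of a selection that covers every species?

L2, L4, L5 cover every species at survey cost 4 + 7 + 18 = 29.
Any cover uses at least 3 transects; among all covering selections none totals below 29.

29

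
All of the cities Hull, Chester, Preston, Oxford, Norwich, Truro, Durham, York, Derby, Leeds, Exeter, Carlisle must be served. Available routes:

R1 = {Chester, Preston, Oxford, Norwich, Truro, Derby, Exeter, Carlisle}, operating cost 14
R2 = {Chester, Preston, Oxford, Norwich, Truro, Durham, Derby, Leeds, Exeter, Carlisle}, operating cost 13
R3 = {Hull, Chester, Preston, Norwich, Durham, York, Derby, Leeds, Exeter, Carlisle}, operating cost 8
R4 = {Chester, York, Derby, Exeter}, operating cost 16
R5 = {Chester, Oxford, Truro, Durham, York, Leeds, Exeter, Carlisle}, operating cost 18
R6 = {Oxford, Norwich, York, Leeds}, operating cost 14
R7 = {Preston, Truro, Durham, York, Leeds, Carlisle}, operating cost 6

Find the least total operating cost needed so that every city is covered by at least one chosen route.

R2, R3 cover every city at operating cost 13 + 8 = 21.
Any cover uses at least 2 routes; among all covering selections none totals below 21.
Greedy by coverage-per-operating cost would pick R3, R7, R2 for 27 — worse than the optimum 21.

21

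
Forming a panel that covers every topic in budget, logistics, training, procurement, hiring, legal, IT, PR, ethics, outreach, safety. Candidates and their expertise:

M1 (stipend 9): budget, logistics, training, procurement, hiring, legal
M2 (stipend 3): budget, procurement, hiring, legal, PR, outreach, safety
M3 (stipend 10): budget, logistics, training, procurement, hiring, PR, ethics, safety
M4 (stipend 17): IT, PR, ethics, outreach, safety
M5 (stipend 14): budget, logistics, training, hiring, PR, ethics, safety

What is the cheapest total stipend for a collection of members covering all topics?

26

M1, M4 cover every topic at stipend 9 + 17 = 26.
Any cover uses at least 2 members; among all covering selections none totals below 26.
Greedy by coverage-per-stipend would pick M2, M3, M4 for 30 — worse than the optimum 26.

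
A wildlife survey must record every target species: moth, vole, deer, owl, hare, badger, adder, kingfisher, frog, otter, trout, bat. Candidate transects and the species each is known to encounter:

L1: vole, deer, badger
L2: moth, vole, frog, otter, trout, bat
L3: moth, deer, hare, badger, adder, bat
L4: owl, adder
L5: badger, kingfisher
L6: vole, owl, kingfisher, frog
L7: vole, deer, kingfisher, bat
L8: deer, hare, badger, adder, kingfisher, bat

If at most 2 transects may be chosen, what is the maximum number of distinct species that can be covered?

11

Choosing L2, L8 covers {moth, vole, deer, hare, badger, adder, kingfisher, frog, otter, trout, bat} — 11 species.
No choice of 2 transects does better; here owl is left uncovered.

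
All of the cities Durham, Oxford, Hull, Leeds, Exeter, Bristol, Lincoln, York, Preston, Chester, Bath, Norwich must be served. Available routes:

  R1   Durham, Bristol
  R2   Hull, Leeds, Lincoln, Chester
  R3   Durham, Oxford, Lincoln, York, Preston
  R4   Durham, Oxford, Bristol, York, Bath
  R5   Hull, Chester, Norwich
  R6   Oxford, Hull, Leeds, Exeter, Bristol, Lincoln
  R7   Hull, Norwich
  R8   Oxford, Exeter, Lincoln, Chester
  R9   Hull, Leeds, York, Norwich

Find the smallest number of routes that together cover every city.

4

R3, R4, R5, R6 together cover {Durham, Oxford, Hull, Leeds, Exeter, Bristol, Lincoln, York, Preston, Chester, Bath, Norwich} — every city.
No 3 of the 9 routes cover everything (all 84 triples fall short), so 4 is minimum.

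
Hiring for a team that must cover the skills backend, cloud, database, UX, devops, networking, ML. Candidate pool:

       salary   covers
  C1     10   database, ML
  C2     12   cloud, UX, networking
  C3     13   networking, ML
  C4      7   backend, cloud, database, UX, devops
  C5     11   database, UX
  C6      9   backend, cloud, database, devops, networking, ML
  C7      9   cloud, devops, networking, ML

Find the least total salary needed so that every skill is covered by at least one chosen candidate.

16

C4, C6 cover every skill at salary 7 + 9 = 16.
Any cover uses at least 2 candidates; among all covering selections none totals below 16.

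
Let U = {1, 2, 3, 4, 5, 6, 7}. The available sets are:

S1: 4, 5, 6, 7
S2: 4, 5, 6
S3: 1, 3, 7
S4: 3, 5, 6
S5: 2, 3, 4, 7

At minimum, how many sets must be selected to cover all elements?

3

S1, S3, S5 together cover {1, 2, 3, 4, 5, 6, 7} — every element.
No 2 of the 5 sets cover everything (all 10 pairs fall short), so 3 is minimum.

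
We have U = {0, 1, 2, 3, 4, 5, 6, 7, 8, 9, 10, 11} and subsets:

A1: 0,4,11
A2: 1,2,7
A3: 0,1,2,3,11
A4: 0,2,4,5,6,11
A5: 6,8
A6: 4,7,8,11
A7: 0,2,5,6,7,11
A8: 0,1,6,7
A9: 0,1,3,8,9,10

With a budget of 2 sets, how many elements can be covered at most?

11

Choosing A4, A9 covers {0, 1, 2, 3, 4, 5, 6, 8, 9, 10, 11} — 11 elements.
No choice of 2 sets does better; here 7 is left uncovered.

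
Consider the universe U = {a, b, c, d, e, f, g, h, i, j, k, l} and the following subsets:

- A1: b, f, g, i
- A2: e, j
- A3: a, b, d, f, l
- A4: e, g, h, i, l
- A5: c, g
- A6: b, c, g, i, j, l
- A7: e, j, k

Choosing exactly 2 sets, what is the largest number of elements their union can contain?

9

Choosing A3, A4 covers {a, b, d, e, f, g, h, i, l} — 9 elements.
No choice of 2 sets does better; here c, j, k are left uncovered.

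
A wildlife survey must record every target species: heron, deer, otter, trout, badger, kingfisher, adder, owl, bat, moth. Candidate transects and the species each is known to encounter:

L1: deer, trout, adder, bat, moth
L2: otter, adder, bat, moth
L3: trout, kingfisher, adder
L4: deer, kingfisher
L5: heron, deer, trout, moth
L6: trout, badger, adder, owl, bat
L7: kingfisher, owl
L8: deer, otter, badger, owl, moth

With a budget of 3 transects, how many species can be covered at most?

Choosing L1, L3, L8 covers {deer, otter, trout, badger, kingfisher, adder, owl, bat, moth} — 9 species.
No choice of 3 transects does better; here heron is left uncovered.

9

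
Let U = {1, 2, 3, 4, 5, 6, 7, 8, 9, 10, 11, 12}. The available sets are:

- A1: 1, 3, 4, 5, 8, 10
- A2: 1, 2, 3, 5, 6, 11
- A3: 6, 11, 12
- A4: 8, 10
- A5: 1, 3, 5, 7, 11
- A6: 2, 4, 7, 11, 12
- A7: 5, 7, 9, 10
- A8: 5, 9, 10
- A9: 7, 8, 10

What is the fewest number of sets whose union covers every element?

4

A1, A2, A3, A7 together cover {1, 2, 3, 4, 5, 6, 7, 8, 9, 10, 11, 12} — every element.
No 3 of the 9 sets cover everything (all 84 triples fall short), so 4 is minimum.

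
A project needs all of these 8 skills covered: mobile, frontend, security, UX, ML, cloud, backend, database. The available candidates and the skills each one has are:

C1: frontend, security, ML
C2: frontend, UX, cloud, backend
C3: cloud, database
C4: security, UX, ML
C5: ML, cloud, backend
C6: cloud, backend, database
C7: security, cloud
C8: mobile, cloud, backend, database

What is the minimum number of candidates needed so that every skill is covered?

C1, C2, C8 together cover {mobile, frontend, security, UX, ML, cloud, backend, database} — every skill.
No 2 of the 8 candidates cover everything (all 28 pairs fall short), so 3 is minimum.

3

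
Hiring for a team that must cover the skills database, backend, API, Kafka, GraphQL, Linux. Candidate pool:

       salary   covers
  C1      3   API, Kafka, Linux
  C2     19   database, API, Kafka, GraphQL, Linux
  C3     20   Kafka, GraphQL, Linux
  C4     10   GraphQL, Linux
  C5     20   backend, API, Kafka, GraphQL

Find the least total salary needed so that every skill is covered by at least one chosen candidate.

C2, C5 cover every skill at salary 19 + 20 = 39.
Any cover uses at least 2 candidates; among all covering selections none totals below 39.

39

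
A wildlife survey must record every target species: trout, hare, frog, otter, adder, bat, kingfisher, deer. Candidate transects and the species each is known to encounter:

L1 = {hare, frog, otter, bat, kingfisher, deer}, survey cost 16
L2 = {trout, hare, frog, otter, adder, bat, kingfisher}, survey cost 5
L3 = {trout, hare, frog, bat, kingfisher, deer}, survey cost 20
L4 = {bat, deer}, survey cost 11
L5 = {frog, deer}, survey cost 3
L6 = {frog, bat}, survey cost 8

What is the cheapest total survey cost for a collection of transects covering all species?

8

L2, L5 cover every species at survey cost 5 + 3 = 8.
Any cover uses at least 2 transects; among all covering selections none totals below 8.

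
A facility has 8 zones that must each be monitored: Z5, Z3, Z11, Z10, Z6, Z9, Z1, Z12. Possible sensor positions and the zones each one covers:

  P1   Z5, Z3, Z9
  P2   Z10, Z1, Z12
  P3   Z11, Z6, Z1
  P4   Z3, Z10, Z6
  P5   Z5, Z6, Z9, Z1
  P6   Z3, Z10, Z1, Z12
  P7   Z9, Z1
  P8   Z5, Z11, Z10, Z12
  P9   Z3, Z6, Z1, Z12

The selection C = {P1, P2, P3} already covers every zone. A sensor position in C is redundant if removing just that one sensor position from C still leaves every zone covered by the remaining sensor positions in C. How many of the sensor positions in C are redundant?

Drop P1: Z5, Z3, Z9 uncovered — not redundant.
Drop P2: Z10, Z12 uncovered — not redundant.
Drop P3: Z11, Z6 uncovered — not redundant.
None of the sensor positions in C is redundant.

0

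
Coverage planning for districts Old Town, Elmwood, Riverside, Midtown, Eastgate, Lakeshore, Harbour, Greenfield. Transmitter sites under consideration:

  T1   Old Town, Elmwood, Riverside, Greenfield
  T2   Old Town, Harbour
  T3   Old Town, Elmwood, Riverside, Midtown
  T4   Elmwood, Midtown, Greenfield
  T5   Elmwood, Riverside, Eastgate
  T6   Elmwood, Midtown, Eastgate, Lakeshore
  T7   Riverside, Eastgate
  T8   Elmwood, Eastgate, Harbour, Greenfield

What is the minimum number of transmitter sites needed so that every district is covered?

3

T1, T2, T6 together cover {Old Town, Elmwood, Riverside, Midtown, Eastgate, Lakeshore, Harbour, Greenfield} — every district.
No 2 of the 8 transmitter sites cover everything (all 28 pairs fall short), so 3 is minimum.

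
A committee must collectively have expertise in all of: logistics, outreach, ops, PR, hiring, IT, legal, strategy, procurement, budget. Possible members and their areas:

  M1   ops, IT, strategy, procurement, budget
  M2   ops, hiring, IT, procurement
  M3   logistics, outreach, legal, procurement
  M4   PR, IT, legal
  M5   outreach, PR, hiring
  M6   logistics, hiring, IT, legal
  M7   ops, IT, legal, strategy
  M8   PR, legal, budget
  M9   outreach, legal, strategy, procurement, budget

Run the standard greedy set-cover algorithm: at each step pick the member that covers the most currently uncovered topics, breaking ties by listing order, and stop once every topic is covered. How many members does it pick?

3

Pick 1: M1 covers 5 new topics (ops, IT, strategy, procurement, budget).
Pick 2: M3 covers 3 new topics (logistics, outreach, legal).
Pick 3: M5 covers 2 new topics (PR, hiring).
Greedy uses 3 members.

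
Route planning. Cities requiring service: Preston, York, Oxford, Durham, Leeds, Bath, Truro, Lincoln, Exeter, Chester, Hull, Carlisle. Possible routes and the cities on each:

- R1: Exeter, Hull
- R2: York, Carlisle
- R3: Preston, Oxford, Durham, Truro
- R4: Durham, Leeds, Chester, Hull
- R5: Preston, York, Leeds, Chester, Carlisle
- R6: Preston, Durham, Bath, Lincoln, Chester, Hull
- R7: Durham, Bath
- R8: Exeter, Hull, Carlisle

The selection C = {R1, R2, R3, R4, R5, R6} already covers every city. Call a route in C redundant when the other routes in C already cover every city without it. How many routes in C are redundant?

Drop R1: Exeter uncovered — not redundant.
Drop R2: the rest still cover every city — redundant.
Drop R3: Oxford, Truro uncovered — not redundant.
Drop R4: the rest still cover every city — redundant.
Drop R5: the rest still cover every city — redundant.
Drop R6: Bath, Lincoln uncovered — not redundant.
3 redundant: R2, R4, R5.

3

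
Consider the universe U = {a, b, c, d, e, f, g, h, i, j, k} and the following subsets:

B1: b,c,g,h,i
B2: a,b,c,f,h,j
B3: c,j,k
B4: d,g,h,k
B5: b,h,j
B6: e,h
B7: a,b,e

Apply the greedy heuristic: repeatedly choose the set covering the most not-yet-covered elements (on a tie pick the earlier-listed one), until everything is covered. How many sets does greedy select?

4

Pick 1: B2 covers 6 new elements (a, b, c, f, h, j).
Pick 2: B4 covers 3 new elements (d, g, k).
Pick 3: B1 covers 1 new elements (i).
Pick 4: B6 covers 1 new elements (e).
Greedy uses 4 sets.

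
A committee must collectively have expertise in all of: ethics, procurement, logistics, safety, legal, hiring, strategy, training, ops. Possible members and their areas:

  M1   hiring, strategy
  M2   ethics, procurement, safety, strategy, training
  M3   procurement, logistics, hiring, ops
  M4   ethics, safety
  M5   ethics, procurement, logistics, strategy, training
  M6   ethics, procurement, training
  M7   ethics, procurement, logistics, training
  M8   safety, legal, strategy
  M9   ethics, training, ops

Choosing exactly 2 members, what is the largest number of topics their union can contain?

Choosing M2, M3 covers {ethics, procurement, logistics, safety, hiring, strategy, training, ops} — 8 topics.
No choice of 2 members does better; here legal is left uncovered.

8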